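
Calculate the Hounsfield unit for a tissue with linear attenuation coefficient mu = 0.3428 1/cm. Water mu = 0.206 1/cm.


HU = ((mu_tissue - mu_water) / mu_water) * 1000
HU = ((0.3428 - 0.206) / 0.206) * 1000
HU = 664.1


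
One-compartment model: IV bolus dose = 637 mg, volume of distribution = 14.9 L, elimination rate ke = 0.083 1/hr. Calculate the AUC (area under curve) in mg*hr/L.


C0 = Dose/Vd = 637/14.9 = 42.7517 mg/L
AUC = C0/ke = 42.7517/0.083
AUC = 515.1 mg*hr/L


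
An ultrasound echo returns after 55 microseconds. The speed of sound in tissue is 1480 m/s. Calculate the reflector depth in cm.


depth = c * t / 2
t = 55 us = 5.5000e-05 s
depth = 1480 * 5.5000e-05 / 2
depth = 0.0407 m = 4.07 cm


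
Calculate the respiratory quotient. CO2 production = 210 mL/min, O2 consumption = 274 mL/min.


RQ = VCO2 / VO2
RQ = 210 / 274
RQ = 0.7664


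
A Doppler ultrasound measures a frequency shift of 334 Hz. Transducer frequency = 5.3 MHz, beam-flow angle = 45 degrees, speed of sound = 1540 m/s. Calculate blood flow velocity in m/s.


v = fd * c / (2 * f0 * cos(theta))
v = 334 * 1540 / (2 * 5.3000e+06 * cos(45))
v = 0.06862 m/s


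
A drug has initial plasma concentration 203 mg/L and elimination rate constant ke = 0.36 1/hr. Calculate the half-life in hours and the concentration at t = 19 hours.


t_half = ln(2) / ke = 0.693147 / 0.36 = 1.925 hr
C(t) = C0 * exp(-ke*t) = 203 * exp(-0.36*19)
C(19) = 0.2172 mg/L


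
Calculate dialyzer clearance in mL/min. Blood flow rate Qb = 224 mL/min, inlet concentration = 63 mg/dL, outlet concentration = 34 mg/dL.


K = Qb * (Cb_in - Cb_out) / Cb_in
K = 224 * (63 - 34) / 63
K = 103.1 mL/min


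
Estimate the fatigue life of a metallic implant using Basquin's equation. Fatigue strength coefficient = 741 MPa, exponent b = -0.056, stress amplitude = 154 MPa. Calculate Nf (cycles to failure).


sigma_a = sigma_f' * (2Nf)^b
2Nf = (sigma_a/sigma_f')^(1/b)
2Nf = (154/741)^(1/-0.056)
2Nf = 1.527157e+12
Nf = 7.6358e+11


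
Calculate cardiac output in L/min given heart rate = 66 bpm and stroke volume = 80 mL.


CO = HR * SV
CO = 66 * 80 / 1000
CO = 5.28 L/min


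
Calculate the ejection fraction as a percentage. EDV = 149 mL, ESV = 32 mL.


SV = EDV - ESV = 149 - 32 = 117 mL
EF = SV/EDV * 100 = 117/149 * 100
EF = 78.52%


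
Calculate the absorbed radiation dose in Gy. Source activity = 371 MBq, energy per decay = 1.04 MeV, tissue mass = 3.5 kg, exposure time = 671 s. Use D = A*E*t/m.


A = 371 MBq = 3.7100e+08 Bq
E = 1.04 MeV = 1.66608e-13 J
D = A*E*t/m = 3.7100e+08*1.66608e-13*671/3.5
D = 0.01185 Gy


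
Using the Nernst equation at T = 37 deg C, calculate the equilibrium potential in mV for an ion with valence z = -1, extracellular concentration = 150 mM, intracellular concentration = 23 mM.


E = (RT/(zF)) * ln(C_out/C_in)
T = 37 + 273.15 = 310.15 K
E = (8.314 * 310.15 / (-1 * 96485)) * ln(150/23)
E = -50.11 mV


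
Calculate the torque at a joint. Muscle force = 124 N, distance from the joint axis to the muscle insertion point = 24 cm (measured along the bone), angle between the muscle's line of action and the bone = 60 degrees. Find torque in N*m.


Torque = F * d * sin(theta)   (moment arm = d*sin(theta))
d = 24 cm = 0.24 m
Torque = 124 * 0.24 * sin(60)
Torque = 25.77 N*m


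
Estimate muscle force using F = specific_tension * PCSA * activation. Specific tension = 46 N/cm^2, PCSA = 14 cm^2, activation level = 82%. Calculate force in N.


F = sigma * PCSA * activation
F = 46 * 14 * 0.82
F = 528.1 N


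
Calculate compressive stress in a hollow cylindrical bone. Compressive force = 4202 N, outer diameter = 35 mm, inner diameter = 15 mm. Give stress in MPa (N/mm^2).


A = pi*(r_o^2 - r_i^2)
r_o = 17.5 mm, r_i = 7.5 mm
A = 785.398 mm^2
sigma = F/A = 4202 / 785.398
sigma = 5.35 MPa


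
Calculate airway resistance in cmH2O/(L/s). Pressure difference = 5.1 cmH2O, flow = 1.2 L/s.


R = dP / flow
R = 5.1 / 1.2
R = 4.25 cmH2O/(L/s)


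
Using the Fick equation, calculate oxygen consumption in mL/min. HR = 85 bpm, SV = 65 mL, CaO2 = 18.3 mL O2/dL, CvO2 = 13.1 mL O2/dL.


CO = HR*SV = 85*65/1000 = 5.525 L/min
a-v O2 diff = 18.3 - 13.1 = 5.2 mL/dL
VO2 = CO * (CaO2-CvO2) * 10 dL/L
VO2 = 5.525 * 5.2 * 10
VO2 = 287.3 mL/min


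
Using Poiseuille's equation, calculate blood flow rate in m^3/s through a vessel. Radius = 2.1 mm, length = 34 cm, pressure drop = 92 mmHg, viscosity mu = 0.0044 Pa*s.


Q = pi*r^4*dP / (8*mu*L)
r = 0.0021 m, L = 0.34 m
dP = 92 mmHg = 12265.624 Pa
Q = 6.2617e-05 m^3/s


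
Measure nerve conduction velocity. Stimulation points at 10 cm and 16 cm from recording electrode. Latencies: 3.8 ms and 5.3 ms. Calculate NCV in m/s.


Distance = (16 - 10) / 100 = 0.06 m
dt = (5.3 - 3.8) / 1000 = 0.0015 s
NCV = dist / dt = 40 m/s


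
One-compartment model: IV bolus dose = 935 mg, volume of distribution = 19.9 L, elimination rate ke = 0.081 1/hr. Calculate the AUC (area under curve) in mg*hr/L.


C0 = Dose/Vd = 935/19.9 = 46.9849 mg/L
AUC = C0/ke = 46.9849/0.081
AUC = 580.1 mg*hr/L


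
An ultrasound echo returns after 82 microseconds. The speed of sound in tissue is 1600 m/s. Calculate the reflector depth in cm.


depth = c * t / 2
t = 82 us = 8.2000e-05 s
depth = 1600 * 8.2000e-05 / 2
depth = 0.0656 m = 6.56 cm


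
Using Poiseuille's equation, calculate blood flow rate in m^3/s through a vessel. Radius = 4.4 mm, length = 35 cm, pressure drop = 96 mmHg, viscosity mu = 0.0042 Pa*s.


Q = pi*r^4*dP / (8*mu*L)
r = 0.0044 m, L = 0.35 m
dP = 96 mmHg = 12798.912 Pa
Q = 0.001282 m^3/s


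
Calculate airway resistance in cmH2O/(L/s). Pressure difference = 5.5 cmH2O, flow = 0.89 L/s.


R = dP / flow
R = 5.5 / 0.89
R = 6.18 cmH2O/(L/s)


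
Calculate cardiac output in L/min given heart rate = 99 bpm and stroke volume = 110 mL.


CO = HR * SV
CO = 99 * 110 / 1000
CO = 10.89 L/min


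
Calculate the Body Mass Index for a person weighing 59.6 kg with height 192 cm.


BMI = weight / height^2
height = 192 cm = 1.92 m
BMI = 59.6 / 1.92^2
BMI = 16.17 kg/m^2


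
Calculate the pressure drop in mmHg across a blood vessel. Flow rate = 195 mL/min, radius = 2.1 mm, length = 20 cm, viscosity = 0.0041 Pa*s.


dP = 8*mu*L*Q / (pi*r^4)
Q = 195 mL/min = 3.25e-06 m^3/s
dP = 348.948 Pa = 348.948 / 133.322 mmHg = 2.617 mmHg


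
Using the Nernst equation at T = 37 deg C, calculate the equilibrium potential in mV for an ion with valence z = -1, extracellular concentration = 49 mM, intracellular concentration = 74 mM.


E = (RT/(zF)) * ln(C_out/C_in)
T = 37 + 273.15 = 310.15 K
E = (8.314 * 310.15 / (-1 * 96485)) * ln(49/74)
E = 11.02 mV


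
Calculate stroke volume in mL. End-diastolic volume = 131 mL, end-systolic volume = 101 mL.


SV = EDV - ESV
SV = 131 - 101
SV = 30 mL


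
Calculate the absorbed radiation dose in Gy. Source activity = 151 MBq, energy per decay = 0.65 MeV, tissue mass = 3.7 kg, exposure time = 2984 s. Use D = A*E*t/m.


A = 151 MBq = 1.5100e+08 Bq
E = 0.65 MeV = 1.0413e-13 J
D = A*E*t/m = 1.5100e+08*1.0413e-13*2984/3.7
D = 0.01268 Gy


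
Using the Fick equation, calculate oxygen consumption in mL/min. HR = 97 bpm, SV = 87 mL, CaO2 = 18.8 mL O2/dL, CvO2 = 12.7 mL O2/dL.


CO = HR*SV = 97*87/1000 = 8.439 L/min
a-v O2 diff = 18.8 - 12.7 = 6.1 mL/dL
VO2 = CO * (CaO2-CvO2) * 10 dL/L
VO2 = 8.439 * 6.1 * 10
VO2 = 514.8 mL/min


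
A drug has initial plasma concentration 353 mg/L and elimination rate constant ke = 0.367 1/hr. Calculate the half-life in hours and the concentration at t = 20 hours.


t_half = ln(2) / ke = 0.693147 / 0.367 = 1.889 hr
C(t) = C0 * exp(-ke*t) = 353 * exp(-0.367*20)
C(20) = 0.2291 mg/L


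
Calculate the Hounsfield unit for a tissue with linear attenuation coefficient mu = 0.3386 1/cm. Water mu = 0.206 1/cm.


HU = ((mu_tissue - mu_water) / mu_water) * 1000
HU = ((0.3386 - 0.206) / 0.206) * 1000
HU = 643.7


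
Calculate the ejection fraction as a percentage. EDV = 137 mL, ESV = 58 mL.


SV = EDV - ESV = 137 - 58 = 79 mL
EF = SV/EDV * 100 = 79/137 * 100
EF = 57.66%


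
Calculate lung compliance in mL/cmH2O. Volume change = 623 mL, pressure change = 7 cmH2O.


C = dV / dP
C = 623 / 7
C = 89 mL/cmH2O


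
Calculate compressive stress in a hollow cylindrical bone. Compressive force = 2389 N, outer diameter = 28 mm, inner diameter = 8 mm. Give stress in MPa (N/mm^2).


A = pi*(r_o^2 - r_i^2)
r_o = 14 mm, r_i = 4 mm
A = 565.487 mm^2
sigma = F/A = 2389 / 565.487
sigma = 4.225 MPa


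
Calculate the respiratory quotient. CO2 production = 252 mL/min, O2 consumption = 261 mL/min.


RQ = VCO2 / VO2
RQ = 252 / 261
RQ = 0.9655


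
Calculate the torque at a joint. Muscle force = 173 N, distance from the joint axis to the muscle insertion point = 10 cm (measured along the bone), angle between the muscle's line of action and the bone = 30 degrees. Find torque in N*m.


Torque = F * d * sin(theta)   (moment arm = d*sin(theta))
d = 10 cm = 0.1 m
Torque = 173 * 0.1 * sin(30)
Torque = 8.65 N*m


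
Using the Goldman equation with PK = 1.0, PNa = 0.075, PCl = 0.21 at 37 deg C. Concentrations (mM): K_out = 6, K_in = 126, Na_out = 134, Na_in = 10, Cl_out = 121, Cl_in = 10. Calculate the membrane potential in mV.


Vm = (RT/F)*ln((PK*Ko + PNa*Nao + PCl*Cli)/(PK*Ki + PNa*Nai + PCl*Clo))
Numer = 18.15, Denom = 152.16
Vm = -56.82 mV


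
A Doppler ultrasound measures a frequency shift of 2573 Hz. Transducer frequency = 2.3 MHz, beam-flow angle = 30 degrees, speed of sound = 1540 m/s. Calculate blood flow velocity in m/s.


v = fd * c / (2 * f0 * cos(theta))
v = 2573 * 1540 / (2 * 2.3000e+06 * cos(30))
v = 0.9947 m/s


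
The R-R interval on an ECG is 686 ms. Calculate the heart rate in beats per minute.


HR = 60 / RR_interval(s)
RR = 686 ms = 0.686 s
HR = 60 / 0.686 = 87.46 bpm


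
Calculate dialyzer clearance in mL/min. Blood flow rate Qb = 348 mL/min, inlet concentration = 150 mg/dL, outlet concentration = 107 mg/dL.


K = Qb * (Cb_in - Cb_out) / Cb_in
K = 348 * (150 - 107) / 150
K = 99.76 mL/min


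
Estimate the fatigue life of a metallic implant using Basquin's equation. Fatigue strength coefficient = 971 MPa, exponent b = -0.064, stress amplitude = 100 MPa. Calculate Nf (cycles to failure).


sigma_a = sigma_f' * (2Nf)^b
2Nf = (sigma_a/sigma_f')^(1/b)
2Nf = (100/971)^(1/-0.064)
2Nf = 2.6625665e+15
Nf = 1.3313e+15


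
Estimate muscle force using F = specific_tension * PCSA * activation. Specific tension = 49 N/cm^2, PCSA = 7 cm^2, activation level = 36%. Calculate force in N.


F = sigma * PCSA * activation
F = 49 * 7 * 0.36
F = 123.5 N


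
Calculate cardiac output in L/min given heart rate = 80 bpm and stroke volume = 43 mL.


CO = HR * SV
CO = 80 * 43 / 1000
CO = 3.44 L/min


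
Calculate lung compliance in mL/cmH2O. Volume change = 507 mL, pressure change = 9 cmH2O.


C = dV / dP
C = 507 / 9
C = 56.33 mL/cmH2O


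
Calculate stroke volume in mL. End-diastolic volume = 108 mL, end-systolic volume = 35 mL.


SV = EDV - ESV
SV = 108 - 35
SV = 73 mL


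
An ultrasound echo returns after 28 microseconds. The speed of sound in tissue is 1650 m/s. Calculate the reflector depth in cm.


depth = c * t / 2
t = 28 us = 2.8000e-05 s
depth = 1650 * 2.8000e-05 / 2
depth = 0.0231 m = 2.31 cm


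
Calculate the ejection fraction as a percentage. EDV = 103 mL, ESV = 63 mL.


SV = EDV - ESV = 103 - 63 = 40 mL
EF = SV/EDV * 100 = 40/103 * 100
EF = 38.83%


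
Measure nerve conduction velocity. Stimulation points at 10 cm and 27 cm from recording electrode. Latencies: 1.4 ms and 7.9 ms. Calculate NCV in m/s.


Distance = (27 - 10) / 100 = 0.17 m
dt = (7.9 - 1.4) / 1000 = 0.0065 s
NCV = dist / dt = 26.15 m/s


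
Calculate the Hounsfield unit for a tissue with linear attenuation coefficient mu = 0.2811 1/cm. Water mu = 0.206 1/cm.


HU = ((mu_tissue - mu_water) / mu_water) * 1000
HU = ((0.2811 - 0.206) / 0.206) * 1000
HU = 364.6


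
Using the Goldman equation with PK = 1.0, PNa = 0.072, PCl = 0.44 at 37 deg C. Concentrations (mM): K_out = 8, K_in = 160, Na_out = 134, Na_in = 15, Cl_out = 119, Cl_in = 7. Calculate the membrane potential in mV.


Vm = (RT/F)*ln((PK*Ko + PNa*Nao + PCl*Cli)/(PK*Ki + PNa*Nai + PCl*Clo))
Numer = 20.728, Denom = 213.44
Vm = -62.32 mV


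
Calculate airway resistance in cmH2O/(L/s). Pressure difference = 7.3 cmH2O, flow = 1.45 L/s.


R = dP / flow
R = 7.3 / 1.45
R = 5.034 cmH2O/(L/s)


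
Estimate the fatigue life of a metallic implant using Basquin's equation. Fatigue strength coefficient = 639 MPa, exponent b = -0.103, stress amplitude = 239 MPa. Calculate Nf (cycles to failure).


sigma_a = sigma_f' * (2Nf)^b
2Nf = (sigma_a/sigma_f')^(1/b)
2Nf = (239/639)^(1/-0.103)
2Nf = 14016.212
Nf = 7008


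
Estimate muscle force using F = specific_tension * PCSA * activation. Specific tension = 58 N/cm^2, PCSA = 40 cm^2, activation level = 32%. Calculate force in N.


F = sigma * PCSA * activation
F = 58 * 40 * 0.32
F = 742.4 N


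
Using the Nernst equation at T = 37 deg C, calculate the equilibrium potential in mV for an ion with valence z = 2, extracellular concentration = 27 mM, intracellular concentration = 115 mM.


E = (RT/(zF)) * ln(C_out/C_in)
T = 37 + 273.15 = 310.15 K
E = (8.314 * 310.15 / (2 * 96485)) * ln(27/115)
E = -19.36 mV


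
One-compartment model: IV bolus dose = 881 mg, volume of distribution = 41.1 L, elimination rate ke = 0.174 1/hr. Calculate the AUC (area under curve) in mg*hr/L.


C0 = Dose/Vd = 881/41.1 = 21.4355 mg/L
AUC = C0/ke = 21.4355/0.174
AUC = 123.2 mg*hr/L


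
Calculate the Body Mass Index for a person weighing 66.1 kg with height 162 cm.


BMI = weight / height^2
height = 162 cm = 1.62 m
BMI = 66.1 / 1.62^2
BMI = 25.19 kg/m^2


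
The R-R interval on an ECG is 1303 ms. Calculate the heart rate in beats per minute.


HR = 60 / RR_interval(s)
RR = 1303 ms = 1.303 s
HR = 60 / 1.303 = 46.05 bpm


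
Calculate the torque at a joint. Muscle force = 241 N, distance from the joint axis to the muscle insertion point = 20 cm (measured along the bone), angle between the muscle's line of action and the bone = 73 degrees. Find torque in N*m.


Torque = F * d * sin(theta)   (moment arm = d*sin(theta))
d = 20 cm = 0.2 m
Torque = 241 * 0.2 * sin(73)
Torque = 46.09 N*m


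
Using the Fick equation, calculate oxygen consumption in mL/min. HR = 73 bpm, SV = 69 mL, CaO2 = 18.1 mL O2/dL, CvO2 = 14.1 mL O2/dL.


CO = HR*SV = 73*69/1000 = 5.037 L/min
a-v O2 diff = 18.1 - 14.1 = 4 mL/dL
VO2 = CO * (CaO2-CvO2) * 10 dL/L
VO2 = 5.037 * 4 * 10
VO2 = 201.5 mL/min


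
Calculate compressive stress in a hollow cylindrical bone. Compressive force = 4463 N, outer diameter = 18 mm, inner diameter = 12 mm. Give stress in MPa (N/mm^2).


A = pi*(r_o^2 - r_i^2)
r_o = 9 mm, r_i = 6 mm
A = 141.372 mm^2
sigma = F/A = 4463 / 141.372
sigma = 31.57 MPa


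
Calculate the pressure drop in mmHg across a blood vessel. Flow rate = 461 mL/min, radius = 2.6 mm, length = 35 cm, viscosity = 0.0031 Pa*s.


dP = 8*mu*L*Q / (pi*r^4)
Q = 461 mL/min = 7.68333e-06 m^3/s
dP = 464.543 Pa = 464.543 / 133.322 mmHg = 3.484 mmHg


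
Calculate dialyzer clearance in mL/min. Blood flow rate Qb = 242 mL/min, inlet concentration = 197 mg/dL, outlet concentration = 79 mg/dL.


K = Qb * (Cb_in - Cb_out) / Cb_in
K = 242 * (197 - 79) / 197
K = 145 mL/min


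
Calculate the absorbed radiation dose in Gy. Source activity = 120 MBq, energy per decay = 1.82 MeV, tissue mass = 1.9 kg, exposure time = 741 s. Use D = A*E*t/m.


A = 120 MBq = 1.2000e+08 Bq
E = 1.82 MeV = 2.91564e-13 J
D = A*E*t/m = 1.2000e+08*2.91564e-13*741/1.9
D = 0.01365 Gy


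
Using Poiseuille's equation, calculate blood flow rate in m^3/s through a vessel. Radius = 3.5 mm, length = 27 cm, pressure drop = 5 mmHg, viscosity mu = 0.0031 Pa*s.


Q = pi*r^4*dP / (8*mu*L)
r = 0.0035 m, L = 0.27 m
dP = 5 mmHg = 666.61 Pa
Q = 4.6933e-05 m^3/s


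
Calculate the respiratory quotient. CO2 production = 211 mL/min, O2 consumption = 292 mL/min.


RQ = VCO2 / VO2
RQ = 211 / 292
RQ = 0.7226


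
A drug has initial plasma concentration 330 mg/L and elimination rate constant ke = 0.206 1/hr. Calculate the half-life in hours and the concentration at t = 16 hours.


t_half = ln(2) / ke = 0.693147 / 0.206 = 3.365 hr
C(t) = C0 * exp(-ke*t) = 330 * exp(-0.206*16)
C(16) = 12.22 mg/L


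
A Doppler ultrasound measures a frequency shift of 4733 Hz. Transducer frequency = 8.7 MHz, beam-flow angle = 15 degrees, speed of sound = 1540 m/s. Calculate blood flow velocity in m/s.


v = fd * c / (2 * f0 * cos(theta))
v = 4733 * 1540 / (2 * 8.7000e+06 * cos(15))
v = 0.4337 m/s


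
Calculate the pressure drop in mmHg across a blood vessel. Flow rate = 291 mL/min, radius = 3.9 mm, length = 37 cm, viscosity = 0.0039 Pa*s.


dP = 8*mu*L*Q / (pi*r^4)
Q = 291 mL/min = 4.85e-06 m^3/s
dP = 77.0353 Pa = 77.0353 / 133.322 mmHg = 0.5778 mmHg


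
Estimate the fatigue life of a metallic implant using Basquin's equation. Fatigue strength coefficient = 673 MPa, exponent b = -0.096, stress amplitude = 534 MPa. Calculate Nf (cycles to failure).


sigma_a = sigma_f' * (2Nf)^b
2Nf = (sigma_a/sigma_f')^(1/b)
2Nf = (534/673)^(1/-0.096)
2Nf = 11.132742
Nf = 5.566


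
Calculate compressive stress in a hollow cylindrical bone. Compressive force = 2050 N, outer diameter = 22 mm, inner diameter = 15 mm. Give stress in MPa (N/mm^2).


A = pi*(r_o^2 - r_i^2)
r_o = 11 mm, r_i = 7.5 mm
A = 203.418 mm^2
sigma = F/A = 2050 / 203.418
sigma = 10.08 MPa


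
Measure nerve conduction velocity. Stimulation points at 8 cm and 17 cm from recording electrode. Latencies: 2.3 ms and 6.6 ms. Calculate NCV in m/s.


Distance = (17 - 8) / 100 = 0.09 m
dt = (6.6 - 2.3) / 1000 = 0.0043 s
NCV = dist / dt = 20.93 m/s


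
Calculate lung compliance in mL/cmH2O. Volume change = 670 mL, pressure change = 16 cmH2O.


C = dV / dP
C = 670 / 16
C = 41.88 mL/cmH2O


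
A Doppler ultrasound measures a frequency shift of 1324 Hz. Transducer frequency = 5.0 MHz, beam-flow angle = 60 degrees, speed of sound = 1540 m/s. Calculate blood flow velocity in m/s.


v = fd * c / (2 * f0 * cos(theta))
v = 1324 * 1540 / (2 * 5.0000e+06 * cos(60))
v = 0.4078 m/s


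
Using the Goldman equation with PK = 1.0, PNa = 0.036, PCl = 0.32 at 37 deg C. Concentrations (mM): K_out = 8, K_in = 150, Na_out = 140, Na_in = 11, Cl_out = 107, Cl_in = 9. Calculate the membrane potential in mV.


Vm = (RT/F)*ln((PK*Ko + PNa*Nao + PCl*Cli)/(PK*Ki + PNa*Nai + PCl*Clo))
Numer = 15.92, Denom = 184.636
Vm = -65.5 mV


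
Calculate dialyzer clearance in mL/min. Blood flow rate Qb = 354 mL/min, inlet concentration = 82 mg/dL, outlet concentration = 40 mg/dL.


K = Qb * (Cb_in - Cb_out) / Cb_in
K = 354 * (82 - 40) / 82
K = 181.3 mL/min


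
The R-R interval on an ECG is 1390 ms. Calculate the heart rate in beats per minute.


HR = 60 / RR_interval(s)
RR = 1390 ms = 1.39 s
HR = 60 / 1.39 = 43.17 bpm


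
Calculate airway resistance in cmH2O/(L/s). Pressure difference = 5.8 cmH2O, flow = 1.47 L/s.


R = dP / flow
R = 5.8 / 1.47
R = 3.946 cmH2O/(L/s)


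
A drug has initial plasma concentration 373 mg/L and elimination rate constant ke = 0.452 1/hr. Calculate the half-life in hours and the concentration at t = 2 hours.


t_half = ln(2) / ke = 0.693147 / 0.452 = 1.534 hr
C(t) = C0 * exp(-ke*t) = 373 * exp(-0.452*2)
C(2) = 151 mg/L


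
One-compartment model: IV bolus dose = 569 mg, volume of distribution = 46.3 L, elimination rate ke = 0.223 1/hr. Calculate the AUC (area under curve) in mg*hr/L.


C0 = Dose/Vd = 569/46.3 = 12.2894 mg/L
AUC = C0/ke = 12.2894/0.223
AUC = 55.11 mg*hr/L


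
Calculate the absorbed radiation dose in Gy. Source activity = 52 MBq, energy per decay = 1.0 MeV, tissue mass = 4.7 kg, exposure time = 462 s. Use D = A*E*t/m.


A = 52 MBq = 5.2000e+07 Bq
E = 1.0 MeV = 1.602e-13 J
D = A*E*t/m = 5.2000e+07*1.602e-13*462/4.7
D = 8.1886e-04 Gy


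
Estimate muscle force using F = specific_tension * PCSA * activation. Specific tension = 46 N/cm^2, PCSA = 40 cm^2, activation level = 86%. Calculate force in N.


F = sigma * PCSA * activation
F = 46 * 40 * 0.86
F = 1582 N


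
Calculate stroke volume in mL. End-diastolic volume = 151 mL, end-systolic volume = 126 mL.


SV = EDV - ESV
SV = 151 - 126
SV = 25 mL


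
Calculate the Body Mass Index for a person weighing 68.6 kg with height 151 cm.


BMI = weight / height^2
height = 151 cm = 1.51 m
BMI = 68.6 / 1.51^2
BMI = 30.09 kg/m^2


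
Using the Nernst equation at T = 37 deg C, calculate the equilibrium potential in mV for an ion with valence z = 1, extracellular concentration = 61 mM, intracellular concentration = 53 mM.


E = (RT/(zF)) * ln(C_out/C_in)
T = 37 + 273.15 = 310.15 K
E = (8.314 * 310.15 / (1 * 96485)) * ln(61/53)
E = 3.757 mV


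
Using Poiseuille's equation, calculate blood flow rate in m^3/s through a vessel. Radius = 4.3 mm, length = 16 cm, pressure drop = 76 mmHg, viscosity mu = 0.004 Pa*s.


Q = pi*r^4*dP / (8*mu*L)
r = 0.0043 m, L = 0.16 m
dP = 76 mmHg = 10132.472 Pa
Q = 0.002126 m^3/s


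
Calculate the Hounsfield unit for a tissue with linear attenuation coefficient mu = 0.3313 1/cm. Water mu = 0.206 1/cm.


HU = ((mu_tissue - mu_water) / mu_water) * 1000
HU = ((0.3313 - 0.206) / 0.206) * 1000
HU = 608.3


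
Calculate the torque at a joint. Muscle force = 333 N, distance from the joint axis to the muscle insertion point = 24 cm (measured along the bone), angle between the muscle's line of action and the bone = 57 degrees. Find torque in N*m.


Torque = F * d * sin(theta)   (moment arm = d*sin(theta))
d = 24 cm = 0.24 m
Torque = 333 * 0.24 * sin(57)
Torque = 67.03 N*m


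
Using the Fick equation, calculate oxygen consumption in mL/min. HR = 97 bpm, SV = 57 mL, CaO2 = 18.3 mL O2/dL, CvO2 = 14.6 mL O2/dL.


CO = HR*SV = 97*57/1000 = 5.529 L/min
a-v O2 diff = 18.3 - 14.6 = 3.7 mL/dL
VO2 = CO * (CaO2-CvO2) * 10 dL/L
VO2 = 5.529 * 3.7 * 10
VO2 = 204.6 mL/min


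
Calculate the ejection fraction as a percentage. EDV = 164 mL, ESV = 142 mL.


SV = EDV - ESV = 164 - 142 = 22 mL
EF = SV/EDV * 100 = 22/164 * 100
EF = 13.41%


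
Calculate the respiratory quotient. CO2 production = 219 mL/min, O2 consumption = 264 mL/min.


RQ = VCO2 / VO2
RQ = 219 / 264
RQ = 0.8295


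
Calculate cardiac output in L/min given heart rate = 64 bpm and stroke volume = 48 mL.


CO = HR * SV
CO = 64 * 48 / 1000
CO = 3.072 L/min


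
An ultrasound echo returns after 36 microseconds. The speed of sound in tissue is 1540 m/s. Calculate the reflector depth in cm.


depth = c * t / 2
t = 36 us = 3.6000e-05 s
depth = 1540 * 3.6000e-05 / 2
depth = 0.02772 m = 2.772 cm


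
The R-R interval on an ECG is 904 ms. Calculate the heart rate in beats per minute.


HR = 60 / RR_interval(s)
RR = 904 ms = 0.904 s
HR = 60 / 0.904 = 66.37 bpm


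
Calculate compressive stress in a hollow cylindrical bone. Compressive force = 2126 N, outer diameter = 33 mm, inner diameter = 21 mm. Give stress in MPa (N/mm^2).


A = pi*(r_o^2 - r_i^2)
r_o = 16.5 mm, r_i = 10.5 mm
A = 508.938 mm^2
sigma = F/A = 2126 / 508.938
sigma = 4.177 MPa


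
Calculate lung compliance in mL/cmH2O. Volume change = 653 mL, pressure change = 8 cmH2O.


C = dV / dP
C = 653 / 8
C = 81.62 mL/cmH2O


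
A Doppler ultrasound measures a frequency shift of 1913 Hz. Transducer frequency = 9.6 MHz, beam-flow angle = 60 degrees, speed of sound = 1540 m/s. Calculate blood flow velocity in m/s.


v = fd * c / (2 * f0 * cos(theta))
v = 1913 * 1540 / (2 * 9.6000e+06 * cos(60))
v = 0.3069 m/s


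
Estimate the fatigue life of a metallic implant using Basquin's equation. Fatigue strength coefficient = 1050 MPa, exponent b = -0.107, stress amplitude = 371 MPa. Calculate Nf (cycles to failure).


sigma_a = sigma_f' * (2Nf)^b
2Nf = (sigma_a/sigma_f')^(1/b)
2Nf = (371/1050)^(1/-0.107)
2Nf = 16694.512
Nf = 8347


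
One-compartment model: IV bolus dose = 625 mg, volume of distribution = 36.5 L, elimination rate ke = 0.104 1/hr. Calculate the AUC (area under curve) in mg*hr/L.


C0 = Dose/Vd = 625/36.5 = 17.1233 mg/L
AUC = C0/ke = 17.1233/0.104
AUC = 164.6 mg*hr/L


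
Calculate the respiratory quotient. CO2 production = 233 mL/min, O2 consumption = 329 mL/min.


RQ = VCO2 / VO2
RQ = 233 / 329
RQ = 0.7082


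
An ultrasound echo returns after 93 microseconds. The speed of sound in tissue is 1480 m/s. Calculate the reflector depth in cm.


depth = c * t / 2
t = 93 us = 9.3000e-05 s
depth = 1480 * 9.3000e-05 / 2
depth = 0.06882 m = 6.882 cm


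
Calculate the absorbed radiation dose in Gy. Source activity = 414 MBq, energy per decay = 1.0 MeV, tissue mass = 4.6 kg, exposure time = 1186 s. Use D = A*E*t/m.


A = 414 MBq = 4.1400e+08 Bq
E = 1.0 MeV = 1.602e-13 J
D = A*E*t/m = 4.1400e+08*1.602e-13*1186/4.6
D = 0.0171 Gy


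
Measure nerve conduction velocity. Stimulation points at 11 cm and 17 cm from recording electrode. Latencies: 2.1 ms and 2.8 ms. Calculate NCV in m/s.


Distance = (17 - 11) / 100 = 0.06 m
dt = (2.8 - 2.1) / 1000 = 7.0000e-04 s
NCV = dist / dt = 85.71 m/s


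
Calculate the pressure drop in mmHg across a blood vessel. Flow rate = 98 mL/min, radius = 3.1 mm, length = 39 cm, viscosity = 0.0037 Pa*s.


dP = 8*mu*L*Q / (pi*r^4)
Q = 98 mL/min = 1.63333e-06 m^3/s
dP = 64.9881 Pa = 64.9881 / 133.322 mmHg = 0.4875 mmHg


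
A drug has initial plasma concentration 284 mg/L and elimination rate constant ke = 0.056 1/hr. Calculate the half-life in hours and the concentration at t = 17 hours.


t_half = ln(2) / ke = 0.693147 / 0.056 = 12.38 hr
C(t) = C0 * exp(-ke*t) = 284 * exp(-0.056*17)
C(17) = 109.6 mg/L


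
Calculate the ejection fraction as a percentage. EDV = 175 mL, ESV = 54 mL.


SV = EDV - ESV = 175 - 54 = 121 mL
EF = SV/EDV * 100 = 121/175 * 100
EF = 69.14%


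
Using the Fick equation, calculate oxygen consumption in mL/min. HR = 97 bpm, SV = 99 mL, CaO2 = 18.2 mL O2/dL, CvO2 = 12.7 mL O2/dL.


CO = HR*SV = 97*99/1000 = 9.603 L/min
a-v O2 diff = 18.2 - 12.7 = 5.5 mL/dL
VO2 = CO * (CaO2-CvO2) * 10 dL/L
VO2 = 9.603 * 5.5 * 10
VO2 = 528.2 mL/min


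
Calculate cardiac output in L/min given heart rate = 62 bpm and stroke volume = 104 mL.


CO = HR * SV
CO = 62 * 104 / 1000
CO = 6.448 L/min


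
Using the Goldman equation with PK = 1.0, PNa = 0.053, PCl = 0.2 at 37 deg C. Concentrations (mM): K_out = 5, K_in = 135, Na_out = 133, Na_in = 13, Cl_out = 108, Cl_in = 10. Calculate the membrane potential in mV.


Vm = (RT/F)*ln((PK*Ko + PNa*Nao + PCl*Cli)/(PK*Ki + PNa*Nai + PCl*Clo))
Numer = 14.049, Denom = 157.289
Vm = -64.56 mV


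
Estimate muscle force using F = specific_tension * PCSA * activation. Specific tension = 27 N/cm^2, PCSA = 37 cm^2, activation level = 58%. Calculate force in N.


F = sigma * PCSA * activation
F = 27 * 37 * 0.58
F = 579.4 N


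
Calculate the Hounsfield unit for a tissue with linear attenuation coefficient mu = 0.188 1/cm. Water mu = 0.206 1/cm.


HU = ((mu_tissue - mu_water) / mu_water) * 1000
HU = ((0.188 - 0.206) / 0.206) * 1000
HU = -87.38


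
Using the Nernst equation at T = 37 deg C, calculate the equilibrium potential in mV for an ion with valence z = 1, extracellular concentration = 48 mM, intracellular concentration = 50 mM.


E = (RT/(zF)) * ln(C_out/C_in)
T = 37 + 273.15 = 310.15 K
E = (8.314 * 310.15 / (1 * 96485)) * ln(48/50)
E = -1.091 mV


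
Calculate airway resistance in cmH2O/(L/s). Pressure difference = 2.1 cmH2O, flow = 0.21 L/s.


R = dP / flow
R = 2.1 / 0.21
R = 10 cmH2O/(L/s)


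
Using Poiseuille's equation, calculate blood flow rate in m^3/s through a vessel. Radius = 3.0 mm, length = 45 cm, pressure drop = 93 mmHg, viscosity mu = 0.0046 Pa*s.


Q = pi*r^4*dP / (8*mu*L)
r = 0.003 m, L = 0.45 m
dP = 93 mmHg = 12398.946 Pa
Q = 1.9053e-04 m^3/s


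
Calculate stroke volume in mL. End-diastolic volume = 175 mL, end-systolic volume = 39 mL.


SV = EDV - ESV
SV = 175 - 39
SV = 136 mL


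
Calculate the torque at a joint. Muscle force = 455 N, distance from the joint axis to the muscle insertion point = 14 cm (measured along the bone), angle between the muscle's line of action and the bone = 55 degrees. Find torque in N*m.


Torque = F * d * sin(theta)   (moment arm = d*sin(theta))
d = 14 cm = 0.14 m
Torque = 455 * 0.14 * sin(55)
Torque = 52.18 N*m


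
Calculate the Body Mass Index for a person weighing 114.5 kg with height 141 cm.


BMI = weight / height^2
height = 141 cm = 1.41 m
BMI = 114.5 / 1.41^2
BMI = 57.59 kg/m^2


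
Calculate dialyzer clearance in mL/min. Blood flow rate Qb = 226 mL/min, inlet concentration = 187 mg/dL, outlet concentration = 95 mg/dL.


K = Qb * (Cb_in - Cb_out) / Cb_in
K = 226 * (187 - 95) / 187
K = 111.2 mL/min


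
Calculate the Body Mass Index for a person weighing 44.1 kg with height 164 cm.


BMI = weight / height^2
height = 164 cm = 1.64 m
BMI = 44.1 / 1.64^2
BMI = 16.4 kg/m^2


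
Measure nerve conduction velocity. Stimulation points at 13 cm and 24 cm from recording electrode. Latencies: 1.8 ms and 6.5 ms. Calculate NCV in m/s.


Distance = (24 - 13) / 100 = 0.11 m
dt = (6.5 - 1.8) / 1000 = 0.0047 s
NCV = dist / dt = 23.4 m/s


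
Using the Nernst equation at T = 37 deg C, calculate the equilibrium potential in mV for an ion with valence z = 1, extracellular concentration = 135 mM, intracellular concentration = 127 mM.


E = (RT/(zF)) * ln(C_out/C_in)
T = 37 + 273.15 = 310.15 K
E = (8.314 * 310.15 / (1 * 96485)) * ln(135/127)
E = 1.633 mV


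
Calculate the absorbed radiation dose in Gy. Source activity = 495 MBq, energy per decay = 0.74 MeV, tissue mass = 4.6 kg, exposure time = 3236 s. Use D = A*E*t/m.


A = 495 MBq = 4.9500e+08 Bq
E = 0.74 MeV = 1.18548e-13 J
D = A*E*t/m = 4.9500e+08*1.18548e-13*3236/4.6
D = 0.04128 Gy


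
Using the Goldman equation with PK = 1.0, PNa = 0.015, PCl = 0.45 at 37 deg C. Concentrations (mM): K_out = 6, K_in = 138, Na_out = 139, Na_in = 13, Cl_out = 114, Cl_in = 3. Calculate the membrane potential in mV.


Vm = (RT/F)*ln((PK*Ko + PNa*Nao + PCl*Cli)/(PK*Ki + PNa*Nai + PCl*Clo))
Numer = 9.435, Denom = 189.495
Vm = -80.17 mV


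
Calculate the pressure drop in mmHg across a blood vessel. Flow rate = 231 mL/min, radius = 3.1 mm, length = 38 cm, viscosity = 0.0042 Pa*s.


dP = 8*mu*L*Q / (pi*r^4)
Q = 231 mL/min = 3.85e-06 m^3/s
dP = 169.429 Pa = 169.429 / 133.322 mmHg = 1.271 mmHg


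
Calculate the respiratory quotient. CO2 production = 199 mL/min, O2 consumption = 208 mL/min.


RQ = VCO2 / VO2
RQ = 199 / 208
RQ = 0.9567


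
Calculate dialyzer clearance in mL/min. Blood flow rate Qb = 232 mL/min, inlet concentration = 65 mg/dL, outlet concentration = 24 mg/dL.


K = Qb * (Cb_in - Cb_out) / Cb_in
K = 232 * (65 - 24) / 65
K = 146.3 mL/min


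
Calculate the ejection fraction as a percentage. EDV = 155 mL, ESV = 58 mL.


SV = EDV - ESV = 155 - 58 = 97 mL
EF = SV/EDV * 100 = 97/155 * 100
EF = 62.58%


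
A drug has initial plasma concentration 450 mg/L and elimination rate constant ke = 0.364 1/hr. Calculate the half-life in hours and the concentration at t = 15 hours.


t_half = ln(2) / ke = 0.693147 / 0.364 = 1.904 hr
C(t) = C0 * exp(-ke*t) = 450 * exp(-0.364*15)
C(15) = 1.914 mg/L


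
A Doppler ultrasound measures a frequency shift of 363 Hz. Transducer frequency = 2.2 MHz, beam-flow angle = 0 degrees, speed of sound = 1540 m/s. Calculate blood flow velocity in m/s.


v = fd * c / (2 * f0 * cos(theta))
v = 363 * 1540 / (2 * 2.2000e+06 * cos(0))
v = 0.127 m/s


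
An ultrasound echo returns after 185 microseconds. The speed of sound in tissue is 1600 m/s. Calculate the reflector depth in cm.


depth = c * t / 2
t = 185 us = 1.8500e-04 s
depth = 1600 * 1.8500e-04 / 2
depth = 0.148 m = 14.8 cm


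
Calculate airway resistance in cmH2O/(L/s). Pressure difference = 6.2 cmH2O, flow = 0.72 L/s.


R = dP / flow
R = 6.2 / 0.72
R = 8.611 cmH2O/(L/s)


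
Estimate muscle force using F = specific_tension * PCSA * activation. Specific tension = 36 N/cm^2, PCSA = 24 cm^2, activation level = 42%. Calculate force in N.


F = sigma * PCSA * activation
F = 36 * 24 * 0.42
F = 362.9 N


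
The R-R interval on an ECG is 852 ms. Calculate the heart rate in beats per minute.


HR = 60 / RR_interval(s)
RR = 852 ms = 0.852 s
HR = 60 / 0.852 = 70.42 bpm


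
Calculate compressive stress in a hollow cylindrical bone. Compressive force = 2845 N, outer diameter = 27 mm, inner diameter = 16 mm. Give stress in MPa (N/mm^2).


A = pi*(r_o^2 - r_i^2)
r_o = 13.5 mm, r_i = 8 mm
A = 371.493 mm^2
sigma = F/A = 2845 / 371.493
sigma = 7.658 MPa


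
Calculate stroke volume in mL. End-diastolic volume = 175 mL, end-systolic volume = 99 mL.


SV = EDV - ESV
SV = 175 - 99
SV = 76 mL


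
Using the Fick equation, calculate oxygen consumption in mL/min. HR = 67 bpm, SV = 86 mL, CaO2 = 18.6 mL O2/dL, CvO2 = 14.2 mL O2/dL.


CO = HR*SV = 67*86/1000 = 5.762 L/min
a-v O2 diff = 18.6 - 14.2 = 4.4 mL/dL
VO2 = CO * (CaO2-CvO2) * 10 dL/L
VO2 = 5.762 * 4.4 * 10
VO2 = 253.5 mL/min


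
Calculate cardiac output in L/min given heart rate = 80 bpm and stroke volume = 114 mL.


CO = HR * SV
CO = 80 * 114 / 1000
CO = 9.12 L/min


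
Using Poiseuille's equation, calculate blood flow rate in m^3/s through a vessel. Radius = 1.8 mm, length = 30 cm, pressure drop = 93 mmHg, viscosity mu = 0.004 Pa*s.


Q = pi*r^4*dP / (8*mu*L)
r = 0.0018 m, L = 0.3 m
dP = 93 mmHg = 12398.946 Pa
Q = 4.2594e-05 m^3/s


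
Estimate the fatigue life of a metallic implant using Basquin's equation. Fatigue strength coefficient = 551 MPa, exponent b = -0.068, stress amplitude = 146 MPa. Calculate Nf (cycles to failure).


sigma_a = sigma_f' * (2Nf)^b
2Nf = (sigma_a/sigma_f')^(1/b)
2Nf = (146/551)^(1/-0.068)
2Nf = 3.0362285e+08
Nf = 1.5181e+08


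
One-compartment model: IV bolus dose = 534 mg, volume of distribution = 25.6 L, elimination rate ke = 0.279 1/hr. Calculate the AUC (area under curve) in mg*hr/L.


C0 = Dose/Vd = 534/25.6 = 20.8594 mg/L
AUC = C0/ke = 20.8594/0.279
AUC = 74.76 mg*hr/L


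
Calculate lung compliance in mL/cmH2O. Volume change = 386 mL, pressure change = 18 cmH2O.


C = dV / dP
C = 386 / 18
C = 21.44 mL/cmH2O


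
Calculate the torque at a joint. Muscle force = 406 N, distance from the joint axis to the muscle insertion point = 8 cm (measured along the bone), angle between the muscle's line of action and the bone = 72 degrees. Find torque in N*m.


Torque = F * d * sin(theta)   (moment arm = d*sin(theta))
d = 8 cm = 0.08 m
Torque = 406 * 0.08 * sin(72)
Torque = 30.89 N*m


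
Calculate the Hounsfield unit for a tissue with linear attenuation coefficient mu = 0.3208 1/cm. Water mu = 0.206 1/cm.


HU = ((mu_tissue - mu_water) / mu_water) * 1000
HU = ((0.3208 - 0.206) / 0.206) * 1000
HU = 557.3


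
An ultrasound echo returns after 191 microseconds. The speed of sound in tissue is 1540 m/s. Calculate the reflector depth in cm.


depth = c * t / 2
t = 191 us = 1.9100e-04 s
depth = 1540 * 1.9100e-04 / 2
depth = 0.14707 m = 14.707 cm


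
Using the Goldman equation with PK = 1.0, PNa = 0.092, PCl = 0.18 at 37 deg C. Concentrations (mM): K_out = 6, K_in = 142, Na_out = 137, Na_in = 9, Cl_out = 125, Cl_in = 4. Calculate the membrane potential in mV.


Vm = (RT/F)*ln((PK*Ko + PNa*Nao + PCl*Cli)/(PK*Ki + PNa*Nai + PCl*Clo))
Numer = 19.324, Denom = 165.328
Vm = -57.37 mV


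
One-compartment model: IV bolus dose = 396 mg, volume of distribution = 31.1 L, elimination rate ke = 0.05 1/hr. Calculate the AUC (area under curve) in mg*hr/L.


C0 = Dose/Vd = 396/31.1 = 12.7331 mg/L
AUC = C0/ke = 12.7331/0.05
AUC = 254.7 mg*hr/L


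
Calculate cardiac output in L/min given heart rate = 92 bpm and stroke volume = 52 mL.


CO = HR * SV
CO = 92 * 52 / 1000
CO = 4.784 L/min


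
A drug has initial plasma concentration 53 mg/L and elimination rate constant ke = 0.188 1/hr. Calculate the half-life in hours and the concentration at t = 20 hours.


t_half = ln(2) / ke = 0.693147 / 0.188 = 3.687 hr
C(t) = C0 * exp(-ke*t) = 53 * exp(-0.188*20)
C(20) = 1.234 mg/L


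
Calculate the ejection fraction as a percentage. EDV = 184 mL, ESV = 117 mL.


SV = EDV - ESV = 184 - 117 = 67 mL
EF = SV/EDV * 100 = 67/184 * 100
EF = 36.41%


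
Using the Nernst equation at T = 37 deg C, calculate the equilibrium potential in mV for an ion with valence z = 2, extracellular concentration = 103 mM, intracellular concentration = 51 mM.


E = (RT/(zF)) * ln(C_out/C_in)
T = 37 + 273.15 = 310.15 K
E = (8.314 * 310.15 / (2 * 96485)) * ln(103/51)
E = 9.393 mV


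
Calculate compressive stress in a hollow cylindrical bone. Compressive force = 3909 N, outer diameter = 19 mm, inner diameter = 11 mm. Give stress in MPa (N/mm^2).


A = pi*(r_o^2 - r_i^2)
r_o = 9.5 mm, r_i = 5.5 mm
A = 188.496 mm^2
sigma = F/A = 3909 / 188.496
sigma = 20.74 MPa


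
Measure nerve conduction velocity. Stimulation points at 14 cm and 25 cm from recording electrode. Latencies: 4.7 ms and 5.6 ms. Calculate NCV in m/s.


Distance = (25 - 14) / 100 = 0.11 m
dt = (5.6 - 4.7) / 1000 = 9.0000e-04 s
NCV = dist / dt = 122.2 m/s


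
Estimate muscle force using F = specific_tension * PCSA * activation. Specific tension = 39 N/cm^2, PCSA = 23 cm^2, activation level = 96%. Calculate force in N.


F = sigma * PCSA * activation
F = 39 * 23 * 0.96
F = 861.1 N


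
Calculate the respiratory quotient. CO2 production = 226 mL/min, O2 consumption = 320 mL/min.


RQ = VCO2 / VO2
RQ = 226 / 320
RQ = 0.7063


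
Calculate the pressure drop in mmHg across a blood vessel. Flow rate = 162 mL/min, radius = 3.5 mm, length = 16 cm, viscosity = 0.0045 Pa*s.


dP = 8*mu*L*Q / (pi*r^4)
Q = 162 mL/min = 2.7e-06 m^3/s
dP = 32.9886 Pa = 32.9886 / 133.322 mmHg = 0.2474 mmHg


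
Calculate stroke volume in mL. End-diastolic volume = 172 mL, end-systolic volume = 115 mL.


SV = EDV - ESV
SV = 172 - 115
SV = 57 mL


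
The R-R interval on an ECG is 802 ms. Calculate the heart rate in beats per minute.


HR = 60 / RR_interval(s)
RR = 802 ms = 0.802 s
HR = 60 / 0.802 = 74.81 bpm


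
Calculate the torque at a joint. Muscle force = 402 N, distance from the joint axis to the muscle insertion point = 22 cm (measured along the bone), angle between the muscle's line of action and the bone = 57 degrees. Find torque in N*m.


Torque = F * d * sin(theta)   (moment arm = d*sin(theta))
d = 22 cm = 0.22 m
Torque = 402 * 0.22 * sin(57)
Torque = 74.17 N*m


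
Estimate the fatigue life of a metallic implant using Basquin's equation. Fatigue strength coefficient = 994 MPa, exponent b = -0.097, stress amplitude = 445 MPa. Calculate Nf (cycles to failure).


sigma_a = sigma_f' * (2Nf)^b
2Nf = (sigma_a/sigma_f')^(1/b)
2Nf = (445/994)^(1/-0.097)
2Nf = 3964.6973
Nf = 1982


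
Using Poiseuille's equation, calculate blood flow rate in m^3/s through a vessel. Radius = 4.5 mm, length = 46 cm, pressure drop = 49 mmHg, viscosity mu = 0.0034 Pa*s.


Q = pi*r^4*dP / (8*mu*L)
r = 0.0045 m, L = 0.46 m
dP = 49 mmHg = 6532.778 Pa
Q = 6.7262e-04 m^3/s


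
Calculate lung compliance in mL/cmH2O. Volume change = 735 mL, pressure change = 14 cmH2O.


C = dV / dP
C = 735 / 14
C = 52.5 mL/cmH2O


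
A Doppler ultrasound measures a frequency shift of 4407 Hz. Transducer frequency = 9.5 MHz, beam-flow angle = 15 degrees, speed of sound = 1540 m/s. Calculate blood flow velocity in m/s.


v = fd * c / (2 * f0 * cos(theta))
v = 4407 * 1540 / (2 * 9.5000e+06 * cos(15))
v = 0.3698 m/s
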